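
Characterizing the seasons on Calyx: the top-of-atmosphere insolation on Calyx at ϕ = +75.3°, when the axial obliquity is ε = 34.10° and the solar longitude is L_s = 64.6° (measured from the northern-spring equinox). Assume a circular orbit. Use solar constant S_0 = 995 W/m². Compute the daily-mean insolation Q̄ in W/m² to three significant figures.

Q̄ ≈ 487 W/m²

Solar declination: sin δ = sin ε · sin L_s = sin 34.10° × sin 64.6° = 0.50644, so δ = +30.427°.
cos h₀ = −tan(+75.3°) tan(+30.427°) = -2.2388 ≤ −1 ⇒ polar day, h₀ = π.
Bracket: h₀ sin ϕ sin δ + cos ϕ cos δ sin h₀ = 3.1416×0.96727×0.50644 + 0.25376×0.86227×0.00000 = 1.538957 + 0.000000 = 1.538957.
Q̄ = (S_0/π) × [bracket] = (995/π) × 1.538957 = 487.4 W/m².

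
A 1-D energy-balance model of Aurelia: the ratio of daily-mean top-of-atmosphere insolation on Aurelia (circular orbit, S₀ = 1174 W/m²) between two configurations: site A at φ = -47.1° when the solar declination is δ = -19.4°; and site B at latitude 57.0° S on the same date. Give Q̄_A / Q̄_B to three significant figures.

— Configuration A (φ=-47.1°):
cos H₀ = −tan(-47.1°) tan(-19.400°) = -0.3790, H₀ = 1.9595 rad.
Bracket: H₀ sin φ sin δ + cos φ cos δ sin H₀ = 1.9595×-0.73254×-0.33216 + 0.68072×0.94322×0.92541 = 0.476786 + 0.594177 = 1.070963.
Q̄ = (S₀/π) × [bracket] = (1174/π) × 1.070963 = 400.21 W/m².
— Configuration B (φ=-57.0°):
cos H₀ = −tan(-57.0°) tan(-19.400°) = -0.5423, H₀ = 2.1439 rad.
Bracket: H₀ sin φ sin δ + cos φ cos δ sin H₀ = 2.1439×-0.83867×-0.33216 + 0.54464×0.94322×0.84020 = 0.597232 + 0.431624 = 1.028856.
Q̄ = (S₀/π) × [bracket] = (1174/π) × 1.028856 = 384.48 W/m².
Ratio Q̄_A / Q̄_B = 400.21 / 384.48 = 1.041.

Q̄_A / Q̄_B ≈ 1.04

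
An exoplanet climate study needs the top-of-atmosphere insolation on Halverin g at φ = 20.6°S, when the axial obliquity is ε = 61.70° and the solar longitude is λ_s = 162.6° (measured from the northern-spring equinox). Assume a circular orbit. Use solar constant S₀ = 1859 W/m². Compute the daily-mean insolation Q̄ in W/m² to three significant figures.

Solar declination: sin δ = sin ε · sin λ_s = sin 61.70° × sin 162.6° = 0.26330, so δ = +15.266°.
cos H₀ = −tan(-20.6°) tan(+15.266°) = 0.1026, H₀ = 1.4680 rad.
Bracket: H₀ sin φ sin δ + cos φ cos δ sin H₀ = 1.4680×-0.35184×0.26330 + 0.93606×0.96471×0.99472 = -0.135995 + 0.898258 = 0.762263.
Q̄ = (S₀/π) × [bracket] = (1859/π) × 0.762263 = 451.1 W/m².

Q̄ ≈ 451 W/m²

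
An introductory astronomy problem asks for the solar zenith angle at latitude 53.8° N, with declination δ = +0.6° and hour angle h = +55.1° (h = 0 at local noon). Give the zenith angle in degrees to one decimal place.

θ_z = 69.7°

cos θ_z = sin ϕ sin δ + cos ϕ cos δ cos h = 0.008450 + 0.337894 = 0.346344.
θ_z = arccos(0.346344) = 69.7°.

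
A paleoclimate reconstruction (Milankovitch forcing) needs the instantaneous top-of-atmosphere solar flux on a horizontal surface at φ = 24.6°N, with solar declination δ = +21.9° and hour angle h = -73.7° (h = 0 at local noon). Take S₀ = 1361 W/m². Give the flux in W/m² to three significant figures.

cos θ_z = sin φ sin δ + cos φ cos δ cos h = 0.155268 + 0.236777 = 0.392045.
Flux = S₀ · cos θ_z = 1361 × 0.392045 = 533.6 W/m².

534 W/m²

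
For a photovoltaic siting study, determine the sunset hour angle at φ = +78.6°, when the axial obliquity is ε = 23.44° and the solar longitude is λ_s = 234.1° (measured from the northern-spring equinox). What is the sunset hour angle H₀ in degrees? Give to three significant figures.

Solar declination: sin δ = sin ε · sin λ_s = sin 23.44° × sin 234.1° = -0.32223, so δ = -18.798°.
cos H₀ = −tan φ · tan δ = 1.6881 ≥ 1, so the Sun never rises (polar night) and H₀ = 0.

H₀ = 0.00°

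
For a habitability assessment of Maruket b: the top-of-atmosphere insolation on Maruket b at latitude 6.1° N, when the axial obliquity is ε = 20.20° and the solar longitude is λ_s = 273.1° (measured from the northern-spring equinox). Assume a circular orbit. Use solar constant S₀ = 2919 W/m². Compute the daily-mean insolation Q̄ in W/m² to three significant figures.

Q̄ ≈ 814 W/m²

Solar declination: sin δ = sin ε · sin λ_s = sin 20.20° × sin 273.1° = -0.34479, so δ = -20.169°.
cos H₀ = −tan(+6.1°) tan(-20.169°) = 0.0393, H₀ = 1.5315 rad.
Bracket: H₀ sin φ sin δ + cos φ cos δ sin H₀ = 1.5315×0.10626×-0.34479 + 0.99434×0.93868×0.99923 = -0.056110 + 0.932648 = 0.876538.
Q̄ = (S₀/π) × [bracket] = (2919/π) × 0.876538 = 814.4 W/m².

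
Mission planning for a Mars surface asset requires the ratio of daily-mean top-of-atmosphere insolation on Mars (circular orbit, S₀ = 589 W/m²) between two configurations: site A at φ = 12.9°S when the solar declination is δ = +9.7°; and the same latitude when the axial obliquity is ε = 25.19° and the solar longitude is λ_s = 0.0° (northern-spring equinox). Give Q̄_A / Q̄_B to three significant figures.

— Configuration A (φ=-12.9°):
cos H₀ = −tan(-12.9°) tan(+9.700°) = 0.0391, H₀ = 1.5316 rad.
Bracket: H₀ sin φ sin δ + cos φ cos δ sin H₀ = 1.5316×-0.22325×0.16849 + 0.97476×0.98570×0.99923 = -0.057612 + 0.960081 = 0.902469.
Q̄ = (S₀/π) × [bracket] = (589/π) × 0.902469 = 169.20 W/m².
— Configuration B (φ=-12.9°):
Solar declination: sin δ = sin ε · sin λ_s = sin 25.19° × sin 0.0° = 0.00000, so δ = +0.000°.
cos H₀ = −tan(-12.9°) tan(+0.000°) = 0.0000, H₀ = 1.5708 rad.
Bracket: H₀ sin φ sin δ + cos φ cos δ sin H₀ = 1.5708×-0.22325×0.00000 + 0.97476×1.00000×1.00000 = -0.000000 + 0.974760 = 0.974760.
Q̄ = (S₀/π) × [bracket] = (589/π) × 0.974760 = 182.75 W/m².
Ratio Q̄_A / Q̄_B = 169.20 / 182.75 = 0.9259.

Q̄_A / Q̄_B ≈ 0.926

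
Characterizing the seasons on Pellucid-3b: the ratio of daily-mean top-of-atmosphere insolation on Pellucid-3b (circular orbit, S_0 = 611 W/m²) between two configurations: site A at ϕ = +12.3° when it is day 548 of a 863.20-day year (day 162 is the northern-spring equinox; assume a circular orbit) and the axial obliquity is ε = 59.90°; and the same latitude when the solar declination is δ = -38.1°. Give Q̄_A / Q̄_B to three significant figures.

Q̄_A / Q̄_B ≈ 1.80

— Configuration A (ϕ=+12.3°):
Solar longitude: L_s = 360° × (548 − 162)/863.20 = 160.982°.
sin δ = sin 59.90° × sin 160.982° = 0.28192, so δ = +16.375°.
cos h₀ = −tan(+12.3°) tan(+16.375°) = -0.0641, h₀ = 1.6349 rad.
Bracket: h₀ sin ϕ sin δ + cos ϕ cos δ sin h₀ = 1.6349×0.21303×0.28192 + 0.97705×0.95944×0.99795 = 0.098188 + 0.935499 = 1.033687.
Q̄ = (S_0/π) × [bracket] = (611/π) × 1.033687 = 201.04 W/m².
— Configuration B (ϕ=+12.3°):
cos h₀ = −tan(+12.3°) tan(-38.100°) = 0.1710, h₀ = 1.3990 rad.
Bracket: h₀ sin ϕ sin δ + cos ϕ cos δ sin h₀ = 1.3990×0.21303×-0.61704 + 0.97705×0.78694×0.98528 = -0.183896 + 0.757562 = 0.573666.
Q̄ = (S_0/π) × [bracket] = (611/π) × 0.573666 = 111.57 W/m².
Ratio Q̄_A / Q̄_B = 201.04 / 111.57 = 1.802.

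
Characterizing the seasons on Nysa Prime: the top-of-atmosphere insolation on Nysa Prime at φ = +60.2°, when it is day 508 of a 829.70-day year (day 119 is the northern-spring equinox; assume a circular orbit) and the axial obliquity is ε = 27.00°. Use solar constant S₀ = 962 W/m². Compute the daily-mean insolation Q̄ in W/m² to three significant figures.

Solar longitude: λ_s = 360° × (508 − 119)/829.70 = 168.784°.
sin δ = sin 27.00° × sin 168.784° = 0.08831, so δ = +5.066°.
cos H₀ = −tan(+60.2°) tan(+5.066°) = -0.1548, H₀ = 1.7262 rad.
Bracket: H₀ sin φ sin δ + cos φ cos δ sin H₀ = 1.7262×0.86777×0.08831 + 0.49697×0.99609×0.98795 = 0.132283 + 0.489062 = 0.621345.
Q̄ = (S₀/π) × [bracket] = (962/π) × 0.621345 = 190.3 W/m².

Q̄ ≈ 190 W/m²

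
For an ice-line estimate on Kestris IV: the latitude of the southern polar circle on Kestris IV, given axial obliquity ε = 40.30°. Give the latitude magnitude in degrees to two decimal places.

The polar circle is the lowest latitude that experiences at least one full rotation of continuous darkness at the northern-summer solstice; it lies at |φ| = 90° − ε = 90° − 40.30° = 49.70°.

49.70°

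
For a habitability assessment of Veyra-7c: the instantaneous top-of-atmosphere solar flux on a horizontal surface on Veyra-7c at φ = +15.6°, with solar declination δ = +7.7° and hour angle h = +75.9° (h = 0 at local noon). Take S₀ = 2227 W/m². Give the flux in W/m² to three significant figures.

598 W/m²

cos θ_z = sin φ sin δ + cos φ cos δ cos h = 0.036032 + 0.232525 = 0.268557.
Flux = S₀ · cos θ_z = 2227 × 0.268557 = 598.1 W/m².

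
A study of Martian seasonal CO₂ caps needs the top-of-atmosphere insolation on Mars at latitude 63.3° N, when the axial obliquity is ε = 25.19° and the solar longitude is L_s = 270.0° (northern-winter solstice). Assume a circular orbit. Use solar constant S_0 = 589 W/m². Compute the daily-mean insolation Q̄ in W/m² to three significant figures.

Solar declination: sin δ = sin ε · sin L_s = sin 25.19° × sin 270.0° = -0.42562, so δ = -25.190°.
cos h₀ = −tan(+63.3°) tan(-25.190°) = 0.9352, h₀ = 0.3620 rad.
Bracket: h₀ sin ϕ sin δ + cos ϕ cos δ sin h₀ = 0.3620×0.89337×-0.42562 + 0.44932×0.90490×0.35415 = -0.137645 + 0.143994 = 0.006349.
Q̄ = (S_0/π) × [bracket] = (589/π) × 0.006349 = 1.190 W/m².

Q̄ ≈ 1.19 W/m²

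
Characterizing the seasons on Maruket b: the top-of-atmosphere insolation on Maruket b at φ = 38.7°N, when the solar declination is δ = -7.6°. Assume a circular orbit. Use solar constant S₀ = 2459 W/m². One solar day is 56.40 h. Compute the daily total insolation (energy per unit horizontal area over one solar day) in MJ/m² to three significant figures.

103 MJ/m²

cos H₀ = −tan(+38.7°) tan(-7.600°) = 0.1069, H₀ = 1.4637 rad.
Bracket: H₀ sin φ sin δ + cos φ cos δ sin H₀ = 1.4637×0.62524×-0.13226 + 0.78043×0.99122×0.99427 = -0.121040 + 0.769145 = 0.648105.
Q̄ = (S₀/π) × [bracket] = (2459/π) × 0.648105 = 507.29 W/m².
Daily total = Q̄ × 56.40 h × 3600 s/h = 507.29 × 56.40 × 3600 / 10⁶ = 103.0 MJ/m².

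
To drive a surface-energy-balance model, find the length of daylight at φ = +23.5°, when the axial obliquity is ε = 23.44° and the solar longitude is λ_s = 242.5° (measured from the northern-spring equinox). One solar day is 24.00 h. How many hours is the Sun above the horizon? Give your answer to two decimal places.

Solar declination: sin δ = sin ε · sin λ_s = sin 23.44° × sin 242.5° = -0.35284, so δ = -20.661°.
cos H₀ = −tan φ · tan δ = −tan(+23.5°) × tan(-20.661°) = 0.1640, so H₀ = 1.4061 rad = 80.56°.
Daylight = 2H₀/(2π) × 24.00 h = (1.4061/π) × 24.00 = 10.74 h.

10.74 h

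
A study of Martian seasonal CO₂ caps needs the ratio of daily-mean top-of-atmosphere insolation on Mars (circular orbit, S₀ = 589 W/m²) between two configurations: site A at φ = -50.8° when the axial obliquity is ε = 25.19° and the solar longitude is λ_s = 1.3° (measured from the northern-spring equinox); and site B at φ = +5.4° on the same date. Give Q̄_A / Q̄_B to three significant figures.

— Configuration A (φ=-50.8°):
Solar declination: sin δ = sin ε · sin λ_s = sin 25.19° × sin 1.3° = 0.00966, so δ = +0.553°.
cos H₀ = −tan(-50.8°) tan(+0.553°) = 0.0118, H₀ = 1.5590 rad.
Bracket: H₀ sin φ sin δ + cos φ cos δ sin H₀ = 1.5590×-0.77494×0.00966 + 0.63203×0.99995×0.99993 = -0.011671 + 0.631954 = 0.620283.
Q̄ = (S₀/π) × [bracket] = (589/π) × 0.620283 = 116.29 W/m².
— Configuration B (φ=+5.4°):
cos H₀ = −tan(+5.4°) tan(+0.553°) = -0.0009, H₀ = 1.5717 rad.
Bracket: H₀ sin φ sin δ + cos φ cos δ sin H₀ = 1.5717×0.09411×0.00966 + 0.99556×0.99995×1.00000 = 0.001429 + 0.995510 = 0.996939.
Q̄ = (S₀/π) × [bracket] = (589/π) × 0.996939 = 186.91 W/m².
Ratio Q̄_A / Q̄_B = 116.29 / 186.91 = 0.6222.

Q̄_A / Q̄_B ≈ 0.622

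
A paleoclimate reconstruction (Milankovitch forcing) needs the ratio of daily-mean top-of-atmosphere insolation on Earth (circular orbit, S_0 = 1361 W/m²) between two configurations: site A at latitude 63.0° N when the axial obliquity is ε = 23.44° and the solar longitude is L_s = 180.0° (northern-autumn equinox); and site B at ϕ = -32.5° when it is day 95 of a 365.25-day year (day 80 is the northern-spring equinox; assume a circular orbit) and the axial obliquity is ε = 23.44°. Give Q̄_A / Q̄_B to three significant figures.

Q̄_A / Q̄_B ≈ 0.601

— Configuration A (ϕ=+63.0°):
Solar declination: sin δ = sin ε · sin L_s = sin 23.44° × sin 180.0° = 0.00000, so δ = +0.000°.
cos h₀ = −tan(+63.0°) tan(+0.000°) = -0.0000, h₀ = 1.5708 rad.
Bracket: h₀ sin ϕ sin δ + cos ϕ cos δ sin h₀ = 1.5708×0.89101×0.00000 + 0.45399×1.00000×1.00000 = 0.000000 + 0.453990 = 0.453990.
Q̄ = (S_0/π) × [bracket] = (1361/π) × 0.453990 = 196.68 W/m².
— Configuration B (ϕ=-32.5°):
Solar longitude: L_s = 360° × (95 − 80)/365.25 = 14.784°.
sin δ = sin 23.44° × sin 14.784° = 0.10151, so δ = +5.826°.
cos h₀ = −tan(-32.5°) tan(+5.826°) = 0.0650, h₀ = 1.5057 rad.
Bracket: h₀ sin ϕ sin δ + cos ϕ cos δ sin h₀ = 1.5057×-0.53730×0.10151 + 0.84339×0.99483×0.99789 = -0.082123 + 0.837259 = 0.755136.
Q̄ = (S_0/π) × [bracket] = (1361/π) × 0.755136 = 327.14 W/m².
Ratio Q̄_A / Q̄_B = 196.68 / 327.14 = 0.6012.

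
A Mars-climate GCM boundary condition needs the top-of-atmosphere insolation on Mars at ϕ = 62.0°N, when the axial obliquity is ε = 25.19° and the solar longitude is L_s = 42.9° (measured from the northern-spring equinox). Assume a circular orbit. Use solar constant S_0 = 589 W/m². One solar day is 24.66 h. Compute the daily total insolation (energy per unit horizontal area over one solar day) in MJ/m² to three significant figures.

15.4 MJ/m²

Solar declination: sin δ = sin ε · sin L_s = sin 25.19° × sin 42.9° = 0.28973, so δ = +16.842°.
cos h₀ = −tan(+62.0°) tan(+16.842°) = -0.5693, h₀ = 2.1765 rad.
Bracket: h₀ sin ϕ sin δ + cos ϕ cos δ sin h₀ = 2.1765×0.88295×0.28973 + 0.46947×0.95711×0.82212 = 0.556786 + 0.369407 = 0.926193.
Q̄ = (S_0/π) × [bracket] = (589/π) × 0.926193 = 173.65 W/m².
Daily total = Q̄ × 24.66 h × 3600 s/h = 173.65 × 24.66 × 3600 / 10⁶ = 15.42 MJ/m².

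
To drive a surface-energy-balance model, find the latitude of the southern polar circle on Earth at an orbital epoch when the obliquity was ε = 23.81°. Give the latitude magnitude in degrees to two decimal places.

The polar circle is the lowest latitude that experiences at least one full rotation of continuous darkness at the northern-summer solstice; it lies at |φ| = 90° − ε = 90° − 23.81° = 66.19°.

66.19°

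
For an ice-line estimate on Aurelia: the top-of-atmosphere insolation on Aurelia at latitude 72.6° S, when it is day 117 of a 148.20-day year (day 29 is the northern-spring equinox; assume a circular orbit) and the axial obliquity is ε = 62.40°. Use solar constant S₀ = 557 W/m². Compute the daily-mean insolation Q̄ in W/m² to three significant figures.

Q̄ ≈ 262 W/m²

Solar longitude: λ_s = 360° × (117 − 29)/148.20 = 213.765°.
sin δ = sin 62.40° × sin 213.765° = -0.49254, so δ = -29.508°.
cos H₀ = −tan(-72.6°) tan(-29.508°) = -1.8060 ≤ −1 ⇒ polar day, H₀ = π.
Bracket: H₀ sin φ sin δ + cos φ cos δ sin H₀ = 3.1416×-0.95424×-0.49254 + 0.29904×0.87029×0.00000 = 1.476556 + 0.000000 = 1.476556.
Q̄ = (S₀/π) × [bracket] = (557/π) × 1.476556 = 261.8 W/m².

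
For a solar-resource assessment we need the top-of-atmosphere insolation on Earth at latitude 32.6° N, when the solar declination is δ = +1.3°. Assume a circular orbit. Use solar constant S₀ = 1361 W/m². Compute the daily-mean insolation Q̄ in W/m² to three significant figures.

Q̄ ≈ 373 W/m²

cos H₀ = −tan(+32.6°) tan(+1.300°) = -0.0145, H₀ = 1.5853 rad.
Bracket: H₀ sin φ sin δ + cos φ cos δ sin H₀ = 1.5853×0.53877×0.02269 + 0.84245×0.99974×0.99989 = 0.019380 + 0.842138 = 0.861518.
Q̄ = (S₀/π) × [bracket] = (1361/π) × 0.861518 = 373.2 W/m².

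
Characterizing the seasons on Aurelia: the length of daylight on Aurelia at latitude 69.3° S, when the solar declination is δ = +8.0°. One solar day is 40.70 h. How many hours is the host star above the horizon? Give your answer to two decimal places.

15.41 h

cos h₀ = −tan ϕ · tan δ = −tan(-69.3°) × tan(+8.000°) = 0.3719, so h₀ = 1.1897 rad = 68.17°.
Daylight = 2h₀/(2π) × 40.70 h = (1.1897/π) × 40.70 = 15.41 h.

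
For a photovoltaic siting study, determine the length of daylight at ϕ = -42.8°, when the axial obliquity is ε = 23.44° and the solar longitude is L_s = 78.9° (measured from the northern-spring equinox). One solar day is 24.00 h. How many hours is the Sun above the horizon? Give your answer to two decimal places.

8.92 h

Solar declination: sin δ = sin ε · sin L_s = sin 23.44° × sin 78.9° = 0.39035, so δ = +22.976°.
cos h₀ = −tan ϕ · tan δ = −tan(-42.8°) × tan(+22.976°) = 0.3926, so h₀ = 1.1673 rad = 66.88°.
Daylight = 2h₀/(2π) × 24.00 h = (1.1673/π) × 24.00 = 8.92 h.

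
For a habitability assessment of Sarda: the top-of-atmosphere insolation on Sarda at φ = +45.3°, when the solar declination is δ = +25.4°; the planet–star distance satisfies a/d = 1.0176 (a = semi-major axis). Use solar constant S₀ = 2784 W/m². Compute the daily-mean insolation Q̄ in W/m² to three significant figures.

Q̄ ≈ 1.09e+03 W/m²

cos H₀ = −tan(+45.3°) tan(+25.400°) = -0.4798, H₀ = 2.0713 rad.
Bracket: H₀ sin φ sin δ + cos φ cos δ sin H₀ = 2.0713×0.71080×0.42894 + 0.70339×0.90334×0.87736 = 0.631520 + 0.557475 = 1.188995.
Inverse-square distance factor (a/d)² = 1.0176² = 1.035510.
Q̄ = (S₀/π) × 1.035510 × [bracket] = (2784/π) × 1.035510 × 1.188995 = 1091 W/m².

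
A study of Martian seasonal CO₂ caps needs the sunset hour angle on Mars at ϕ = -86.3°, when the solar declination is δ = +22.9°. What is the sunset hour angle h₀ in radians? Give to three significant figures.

h₀ = 0.00 rad

cos h₀ = −tan ϕ · tan δ = 6.5322 ≥ 1, so the Sun never rises (polar night) and h₀ = 0.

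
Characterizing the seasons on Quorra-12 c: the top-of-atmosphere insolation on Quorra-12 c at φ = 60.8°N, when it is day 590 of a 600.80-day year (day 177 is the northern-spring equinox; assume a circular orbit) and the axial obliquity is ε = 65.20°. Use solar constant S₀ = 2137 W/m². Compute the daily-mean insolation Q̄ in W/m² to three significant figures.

Q̄ ≈ 0.00 W/m²

Solar longitude: λ_s = 360° × (590 − 177)/600.80 = 247.470°.
sin δ = sin 65.20° × sin 247.470° = -0.83850, so δ = -56.982°.
cos H₀ = −tan(+60.8°) tan(-56.982°) = 2.7533 ≥ 1 ⇒ polar night, H₀ = 0 and Q̄ = 0.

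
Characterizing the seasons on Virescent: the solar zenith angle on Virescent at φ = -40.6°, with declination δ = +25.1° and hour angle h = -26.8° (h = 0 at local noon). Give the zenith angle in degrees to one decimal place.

θ_z = 70.3°

cos θ_z = sin φ sin δ + cos φ cos δ cos h = -0.276058 + 0.613717 = 0.337659.
θ_z = arccos(0.337659) = 70.3°.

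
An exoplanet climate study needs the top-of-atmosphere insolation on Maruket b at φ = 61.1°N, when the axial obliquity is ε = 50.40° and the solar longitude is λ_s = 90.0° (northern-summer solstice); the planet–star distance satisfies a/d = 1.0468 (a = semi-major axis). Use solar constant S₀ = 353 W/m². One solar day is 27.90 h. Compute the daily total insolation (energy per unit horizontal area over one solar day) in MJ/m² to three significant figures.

26.2 MJ/m²

Solar declination: sin δ = sin ε · sin λ_s = sin 50.40° × sin 90.0° = 0.77051, so δ = +50.400°.
cos H₀ = −tan(+61.1°) tan(+50.400°) = -2.1897 ≤ −1 ⇒ polar day, H₀ = π.
Bracket: H₀ sin φ sin δ + cos φ cos δ sin H₀ = 3.1416×0.87546×0.77051 + 0.48328×0.63742×0.00000 = 2.119168 + 0.000000 = 2.119168.
Inverse-square distance factor (a/d)² = 1.0468² = 1.095790.
Q̄ = (S₀/π) × 1.095790 × [bracket] = (353/π) × 1.095790 × 2.119168 = 260.93 W/m².
Daily total = Q̄ × 27.90 h × 3600 s/h = 260.93 × 27.90 × 3600 / 10⁶ = 26.21 MJ/m².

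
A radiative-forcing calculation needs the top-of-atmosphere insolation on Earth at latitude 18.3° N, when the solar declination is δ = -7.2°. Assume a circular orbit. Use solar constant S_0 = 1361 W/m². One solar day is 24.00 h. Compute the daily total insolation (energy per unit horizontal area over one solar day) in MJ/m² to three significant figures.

33.0 MJ/m²

cos h₀ = −tan(+18.3°) tan(-7.200°) = 0.0418, h₀ = 1.5290 rad.
Bracket: h₀ sin ϕ sin δ + cos ϕ cos δ sin h₀ = 1.5290×0.31399×-0.12533 + 0.94943×0.99211×0.99913 = -0.060170 + 0.941120 = 0.880950.
Q̄ = (S_0/π) × [bracket] = (1361/π) × 0.880950 = 381.64 W/m².
Daily total = Q̄ × 24.00 h × 3600 s/h = 381.64 × 24.00 × 3600 / 10⁶ = 32.97 MJ/m².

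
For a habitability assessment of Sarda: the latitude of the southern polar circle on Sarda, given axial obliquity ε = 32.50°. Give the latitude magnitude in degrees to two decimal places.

57.50°

The polar circle is the lowest latitude that experiences at least one full rotation of continuous darkness at the northern-summer solstice; it lies at |ϕ| = 90° − ε = 90° − 32.50° = 57.50°.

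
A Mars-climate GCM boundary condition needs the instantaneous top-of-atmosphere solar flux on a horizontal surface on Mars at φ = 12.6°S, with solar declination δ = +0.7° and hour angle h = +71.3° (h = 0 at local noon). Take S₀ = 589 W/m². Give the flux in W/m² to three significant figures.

183 W/m²

cos θ_z = sin φ sin δ + cos φ cos δ cos h = -0.002665 + 0.312868 = 0.310203.
Flux = S₀ · cos θ_z = 589 × 0.310203 = 182.7 W/m².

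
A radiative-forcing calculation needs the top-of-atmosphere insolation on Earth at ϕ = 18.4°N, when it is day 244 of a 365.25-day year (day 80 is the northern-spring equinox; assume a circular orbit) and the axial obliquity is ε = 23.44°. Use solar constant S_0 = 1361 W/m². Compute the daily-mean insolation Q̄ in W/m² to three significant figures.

Q̄ ≈ 435 W/m²

Solar longitude: L_s = 360° × (244 − 80)/365.25 = 161.643°.
sin δ = sin 23.44° × sin 161.643° = 0.12528, so δ = +7.197°.
cos h₀ = −tan(+18.4°) tan(+7.197°) = -0.0420, h₀ = 1.6128 rad.
Bracket: h₀ sin ϕ sin δ + cos ϕ cos δ sin h₀ = 1.6128×0.31565×0.12528 + 0.94888×0.99212×0.99912 = 0.063778 + 0.940574 = 1.004352.
Q̄ = (S_0/π) × [bracket] = (1361/π) × 1.004352 = 435.1 W/m².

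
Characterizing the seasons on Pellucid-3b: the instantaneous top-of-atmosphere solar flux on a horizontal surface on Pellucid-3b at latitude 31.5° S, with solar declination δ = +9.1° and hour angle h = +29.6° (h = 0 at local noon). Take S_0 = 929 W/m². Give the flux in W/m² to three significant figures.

cos θ_z = sin ϕ sin δ + cos ϕ cos δ cos h = -0.082637 + 0.732035 = 0.649398.
Flux = S_0 · cos θ_z = 929 × 0.649398 = 603.3 W/m².

603 W/m²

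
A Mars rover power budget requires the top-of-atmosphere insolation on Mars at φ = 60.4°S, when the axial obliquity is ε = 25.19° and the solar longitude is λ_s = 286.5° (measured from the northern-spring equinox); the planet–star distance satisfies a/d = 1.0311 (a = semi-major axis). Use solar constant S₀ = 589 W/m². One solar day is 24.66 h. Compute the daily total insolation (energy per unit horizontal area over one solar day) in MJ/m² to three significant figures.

20.5 MJ/m²

Solar declination: sin δ = sin ε · sin λ_s = sin 25.19° × sin 286.5° = -0.40809, so δ = -24.085°.
cos H₀ = −tan(-60.4°) tan(-24.085°) = -0.7869, H₀ = 2.4765 rad.
Bracket: H₀ sin φ sin δ + cos φ cos δ sin H₀ = 2.4765×-0.86949×-0.40809 + 0.49394×0.91294×0.61710 = 0.878737 + 0.278274 = 1.157011.
Inverse-square distance factor (a/d)² = 1.0311² = 1.063167.
Q̄ = (S₀/π) × 1.063167 × [bracket] = (589/π) × 1.063167 × 1.157011 = 230.62 W/m².
Daily total = Q̄ × 24.66 h × 3600 s/h = 230.62 × 24.66 × 3600 / 10⁶ = 20.47 MJ/m².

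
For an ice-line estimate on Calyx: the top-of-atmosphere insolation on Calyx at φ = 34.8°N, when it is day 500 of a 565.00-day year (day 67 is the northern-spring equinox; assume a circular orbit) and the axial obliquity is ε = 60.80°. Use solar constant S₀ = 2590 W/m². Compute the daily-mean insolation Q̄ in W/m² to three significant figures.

Q̄ ≈ 0.00 W/m²

Solar longitude: λ_s = 360° × (500 − 67)/565.00 = 275.894°.
sin δ = sin 60.80° × sin 275.894° = -0.86831, so δ = -60.263°.
cos H₀ = −tan(+34.8°) tan(-60.263°) = 1.2166 ≥ 1 ⇒ polar night, H₀ = 0 and Q̄ = 0.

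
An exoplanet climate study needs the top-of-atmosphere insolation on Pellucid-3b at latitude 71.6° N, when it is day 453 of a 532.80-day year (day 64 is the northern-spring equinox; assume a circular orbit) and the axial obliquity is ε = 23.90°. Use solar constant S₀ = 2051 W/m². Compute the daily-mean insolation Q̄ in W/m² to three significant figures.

Solar longitude: λ_s = 360° × (453 − 64)/532.80 = 262.838°.
sin δ = sin 23.90° × sin 262.838° = -0.40198, so δ = -23.702°.
cos H₀ = −tan(+71.6°) tan(-23.702°) = 1.3197 ≥ 1 ⇒ polar night, H₀ = 0 and Q̄ = 0.

Q̄ ≈ 0.00 W/m²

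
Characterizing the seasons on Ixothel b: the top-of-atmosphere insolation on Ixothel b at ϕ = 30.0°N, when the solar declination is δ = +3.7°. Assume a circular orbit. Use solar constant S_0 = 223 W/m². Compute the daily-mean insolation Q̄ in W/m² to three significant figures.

cos h₀ = −tan(+30.0°) tan(+3.700°) = -0.0373, h₀ = 1.6081 rad.
Bracket: h₀ sin ϕ sin δ + cos ϕ cos δ sin h₀ = 1.6081×0.50000×0.06453 + 0.86603×0.99792×0.99930 = 0.051885 + 0.863624 = 0.915509.
Q̄ = (S_0/π) × [bracket] = (223/π) × 0.915509 = 64.99 W/m².

Q̄ ≈ 65.0 W/m²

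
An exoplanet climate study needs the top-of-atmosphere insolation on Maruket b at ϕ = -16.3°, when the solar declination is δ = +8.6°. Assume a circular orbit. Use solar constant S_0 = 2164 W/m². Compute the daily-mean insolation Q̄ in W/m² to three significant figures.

Q̄ ≈ 609 W/m²

cos h₀ = −tan(-16.3°) tan(+8.600°) = 0.0442, h₀ = 1.5266 rad.
Bracket: h₀ sin ϕ sin δ + cos ϕ cos δ sin h₀ = 1.5266×-0.28067×0.14954 + 0.95981×0.98876×0.99902 = -0.064074 + 0.948092 = 0.884018.
Q̄ = (S_0/π) × [bracket] = (2164/π) × 0.884018 = 608.9 W/m².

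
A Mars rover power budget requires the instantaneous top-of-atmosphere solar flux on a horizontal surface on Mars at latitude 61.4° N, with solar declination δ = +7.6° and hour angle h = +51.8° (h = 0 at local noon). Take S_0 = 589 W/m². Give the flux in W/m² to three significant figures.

241 W/m²

cos θ_z = sin ϕ sin δ + cos ϕ cos δ cos h = 0.116119 + 0.293427 = 0.409546.
Flux = S_0 · cos θ_z = 589 × 0.409546 = 241.2 W/m².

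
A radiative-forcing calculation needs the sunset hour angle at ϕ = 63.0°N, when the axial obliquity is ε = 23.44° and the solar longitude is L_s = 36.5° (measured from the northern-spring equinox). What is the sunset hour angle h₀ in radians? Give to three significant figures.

Solar declination: sin δ = sin ε · sin L_s = sin 23.44° × sin 36.5° = 0.23661, so δ = +13.687°.
cos h₀ = −tan ϕ · tan δ = −tan(+63.0°) × tan(+13.687°) = -0.4780, so h₀ = 2.0691 rad = 118.55°.

h₀ = 2.07 rad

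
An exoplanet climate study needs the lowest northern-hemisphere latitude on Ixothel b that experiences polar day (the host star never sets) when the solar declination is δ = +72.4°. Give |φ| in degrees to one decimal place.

Polar day requires cos H₀ = −tan φ tan δ ≤ −1, i.e. tan φ tan δ ≥ 1.
The boundary is |tan φ| · |tan δ| = 1, so |φ| = 90° − |δ| = 90° − 72.4° = 17.6° in the northern hemisphere.

|φ| = 17.6°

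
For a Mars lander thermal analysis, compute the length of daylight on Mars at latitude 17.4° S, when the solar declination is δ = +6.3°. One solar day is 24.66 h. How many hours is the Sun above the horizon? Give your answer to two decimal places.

cos H₀ = −tan φ · tan δ = −tan(-17.4°) × tan(+6.300°) = 0.0346, so H₀ = 1.5362 rad = 88.02°.
Daylight = 2H₀/(2π) × 24.66 h = (1.5362/π) × 24.66 = 12.06 h.

12.06 h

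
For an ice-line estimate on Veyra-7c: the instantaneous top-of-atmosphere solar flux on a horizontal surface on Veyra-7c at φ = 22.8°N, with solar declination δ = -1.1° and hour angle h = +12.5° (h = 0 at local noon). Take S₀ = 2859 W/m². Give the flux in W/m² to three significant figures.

cos θ_z = sin φ sin δ + cos φ cos δ cos h = -0.007439 + 0.899845 = 0.892406.
Flux = S₀ · cos θ_z = 2859 × 0.892406 = 2551 W/m².

2.55e+03 W/m²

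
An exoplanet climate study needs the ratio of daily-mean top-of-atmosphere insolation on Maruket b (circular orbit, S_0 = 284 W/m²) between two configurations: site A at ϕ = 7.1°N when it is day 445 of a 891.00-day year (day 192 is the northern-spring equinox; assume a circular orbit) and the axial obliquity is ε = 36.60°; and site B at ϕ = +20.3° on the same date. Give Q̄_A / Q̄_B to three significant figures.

— Configuration A (ϕ=+7.1°):
Solar longitude: L_s = 360° × (445 − 192)/891.00 = 102.222°.
sin δ = sin 36.60° × sin 102.222° = 0.58271, so δ = +35.641°.
cos h₀ = −tan(+7.1°) tan(+35.641°) = -0.0893, h₀ = 1.6602 rad.
Bracket: h₀ sin ϕ sin δ + cos ϕ cos δ sin h₀ = 1.6602×0.12360×0.58271 + 0.99233×0.81268×0.99600 = 0.119573 + 0.803221 = 0.922794.
Q̄ = (S_0/π) × [bracket] = (284/π) × 0.922794 = 83.421 W/m².
— Configuration B (ϕ=+20.3°):
cos h₀ = −tan(+20.3°) tan(+35.641°) = -0.2652, h₀ = 1.8392 rad.
Bracket: h₀ sin ϕ sin δ + cos ϕ cos δ sin h₀ = 1.8392×0.34694×0.58271 + 0.93789×0.81268×0.96418 = 0.371823 + 0.734902 = 1.106725.
Q̄ = (S_0/π) × [bracket] = (284/π) × 1.106725 = 100.05 W/m².
Ratio Q̄_A / Q̄_B = 83.421 / 100.05 = 0.8338.

Q̄_A / Q̄_B ≈ 0.834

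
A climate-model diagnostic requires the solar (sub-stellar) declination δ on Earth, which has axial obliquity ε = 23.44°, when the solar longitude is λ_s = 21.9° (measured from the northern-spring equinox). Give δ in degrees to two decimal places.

δ = +8.53°

sin δ = sin ε · sin λ_s = sin 23.44° × sin 21.9° = 0.148370.
δ = arcsin(0.148370) = +8.53°.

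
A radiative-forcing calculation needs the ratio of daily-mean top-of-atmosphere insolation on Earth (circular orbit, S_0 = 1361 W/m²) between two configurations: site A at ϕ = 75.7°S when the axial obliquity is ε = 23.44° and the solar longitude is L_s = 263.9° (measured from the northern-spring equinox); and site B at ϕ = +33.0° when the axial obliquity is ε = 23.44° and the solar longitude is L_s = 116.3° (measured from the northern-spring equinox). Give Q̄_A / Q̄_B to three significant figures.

— Configuration A (ϕ=-75.7°):
Solar declination: sin δ = sin ε · sin L_s = sin 23.44° × sin 263.9° = -0.39554, so δ = -23.299°.
cos h₀ = −tan(-75.7°) tan(-23.299°) = -1.6895 ≤ −1 ⇒ polar day, h₀ = π.
Bracket: h₀ sin ϕ sin δ + cos ϕ cos δ sin h₀ = 3.1416×-0.96902×-0.39554 + 0.24700×0.91845×0.00000 = 1.204132 + 0.000000 = 1.204132.
Q̄ = (S_0/π) × [bracket] = (1361/π) × 1.204132 = 521.65 W/m².
— Configuration B (ϕ=+33.0°):
Solar declination: sin δ = sin ε · sin L_s = sin 23.44° × sin 116.3° = 0.35661, so δ = +20.892°.
cos h₀ = −tan(+33.0°) tan(+20.892°) = -0.2479, h₀ = 1.8213 rad.
Bracket: h₀ sin ϕ sin δ + cos ϕ cos δ sin h₀ = 1.8213×0.54464×0.35661 + 0.83867×0.93425×0.96879 = 0.353740 + 0.759074 = 1.112814.
Q̄ = (S_0/π) × [bracket] = (1361/π) × 1.112814 = 482.09 W/m².
Ratio Q̄_A / Q̄_B = 521.65 / 482.09 = 1.082.

Q̄_A / Q̄_B ≈ 1.08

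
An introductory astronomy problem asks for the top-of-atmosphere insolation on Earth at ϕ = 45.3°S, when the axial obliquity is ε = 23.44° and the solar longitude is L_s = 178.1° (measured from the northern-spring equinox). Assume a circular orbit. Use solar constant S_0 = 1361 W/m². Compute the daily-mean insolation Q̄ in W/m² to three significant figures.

Q̄ ≈ 298 W/m²

Solar declination: sin δ = sin ε · sin L_s = sin 23.44° × sin 178.1° = 0.01319, so δ = +0.756°.
cos h₀ = −tan(-45.3°) tan(+0.756°) = 0.0133, h₀ = 1.5575 rad.
Bracket: h₀ sin ϕ sin δ + cos ϕ cos δ sin h₀ = 1.5575×-0.71080×0.01319 + 0.70339×0.99991×0.99991 = -0.014602 + 0.703263 = 0.688661.
Q̄ = (S_0/π) × [bracket] = (1361/π) × 0.688661 = 298.3 W/m².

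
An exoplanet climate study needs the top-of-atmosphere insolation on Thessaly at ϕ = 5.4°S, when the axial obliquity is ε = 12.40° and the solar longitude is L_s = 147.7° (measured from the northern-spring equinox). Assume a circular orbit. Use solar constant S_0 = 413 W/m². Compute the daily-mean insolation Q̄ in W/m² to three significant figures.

Q̄ ≈ 128 W/m²

Solar declination: sin δ = sin ε · sin L_s = sin 12.40° × sin 147.7° = 0.11474, so δ = +6.589°.
cos h₀ = −tan(-5.4°) tan(+6.589°) = 0.0109, h₀ = 1.5599 rad.
Bracket: h₀ sin ϕ sin δ + cos ϕ cos δ sin h₀ = 1.5599×-0.09411×0.11474 + 0.99556×0.99340×0.99994 = -0.016844 + 0.988930 = 0.972086.
Q̄ = (S_0/π) × [bracket] = (413/π) × 0.972086 = 127.8 W/m².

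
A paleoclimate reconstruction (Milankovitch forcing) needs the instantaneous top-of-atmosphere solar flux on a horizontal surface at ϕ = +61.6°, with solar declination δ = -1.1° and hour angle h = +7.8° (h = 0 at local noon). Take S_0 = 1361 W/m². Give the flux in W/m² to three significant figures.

618 W/m²

cos θ_z = sin ϕ sin δ + cos ϕ cos δ cos h = -0.016887 + 0.471137 = 0.454250.
Flux = S_0 · cos θ_z = 1361 × 0.454250 = 618.2 W/m².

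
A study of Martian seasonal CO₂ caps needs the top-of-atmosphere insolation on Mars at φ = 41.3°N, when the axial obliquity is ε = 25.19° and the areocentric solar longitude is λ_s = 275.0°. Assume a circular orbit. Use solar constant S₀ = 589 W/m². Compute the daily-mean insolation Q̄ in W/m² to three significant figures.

Q̄ ≈ 56.1 W/m²

sin δ = sin 25.19° × sin 275.0° = -0.42400, so δ = -25.087°.
cos H₀ = −tan(+41.3°) tan(-25.087°) = 0.4113, H₀ = 1.1469 rad.
Bracket: H₀ sin φ sin δ + cos φ cos δ sin H₀ = 1.1469×0.66000×-0.42400 + 0.75126×0.90566×0.91150 = -0.320948 + 0.620172 = 0.299224.
Q̄ = (S₀/π) × [bracket] = (589/π) × 0.299224 = 56.10 W/m².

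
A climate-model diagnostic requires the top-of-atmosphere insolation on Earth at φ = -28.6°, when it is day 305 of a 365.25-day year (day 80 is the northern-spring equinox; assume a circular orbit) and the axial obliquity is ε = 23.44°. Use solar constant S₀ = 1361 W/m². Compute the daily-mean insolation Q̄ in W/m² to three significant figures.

Solar longitude: λ_s = 360° × (305 − 80)/365.25 = 221.766°.
sin δ = sin 23.44° × sin 221.766° = -0.26496, so δ = -15.365°.
cos H₀ = −tan(-28.6°) tan(-15.365°) = -0.1498, H₀ = 1.7212 rad.
Bracket: H₀ sin φ sin δ + cos φ cos δ sin H₀ = 1.7212×-0.47869×-0.26496 + 0.87798×0.96426×0.98871 = 0.218306 + 0.837043 = 1.055349.
Q̄ = (S₀/π) × [bracket] = (1361/π) × 1.055349 = 457.2 W/m².

Q̄ ≈ 457 W/m²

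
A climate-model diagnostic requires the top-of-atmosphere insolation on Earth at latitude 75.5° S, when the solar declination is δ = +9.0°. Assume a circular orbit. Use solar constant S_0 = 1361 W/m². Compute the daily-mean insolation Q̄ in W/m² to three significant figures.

Q̄ ≈ 24.9 W/m²

cos h₀ = −tan(-75.5°) tan(+9.000°) = 0.6124, h₀ = 0.9117 rad.
Bracket: h₀ sin ϕ sin δ + cos ϕ cos δ sin h₀ = 0.9117×-0.96815×0.15643 + 0.25038×0.98769×0.79053 = -0.138075 + 0.195496 = 0.057421.
Q̄ = (S_0/π) × [bracket] = (1361/π) × 0.057421 = 24.88 W/m².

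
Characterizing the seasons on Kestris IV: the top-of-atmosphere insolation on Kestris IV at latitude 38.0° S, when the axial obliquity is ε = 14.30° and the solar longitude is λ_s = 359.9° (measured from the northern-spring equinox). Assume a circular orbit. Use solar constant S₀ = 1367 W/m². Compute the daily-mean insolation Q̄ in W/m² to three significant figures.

Solar declination: sin δ = sin ε · sin λ_s = sin 14.30° × sin 359.9° = -0.00043, so δ = -0.025°.
cos H₀ = −tan(-38.0°) tan(-0.025°) = -0.0003, H₀ = 1.5711 rad.
Bracket: H₀ sin φ sin δ + cos φ cos δ sin H₀ = 1.5711×-0.61566×-0.00043 + 0.78801×1.00000×1.00000 = 0.000416 + 0.788010 = 0.788426.
Q̄ = (S₀/π) × [bracket] = (1367/π) × 0.788426 = 343.1 W/m².

Q̄ ≈ 343 W/m²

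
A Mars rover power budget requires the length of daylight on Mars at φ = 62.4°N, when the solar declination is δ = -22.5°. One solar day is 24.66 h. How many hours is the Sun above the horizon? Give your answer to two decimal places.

5.15 h

cos H₀ = −tan φ · tan δ = −tan(+62.4°) × tan(-22.500°) = 0.7923, so H₀ = 0.6562 rad = 37.60°.
Daylight = 2H₀/(2π) × 24.66 h = (0.6562/π) × 24.66 = 5.15 h.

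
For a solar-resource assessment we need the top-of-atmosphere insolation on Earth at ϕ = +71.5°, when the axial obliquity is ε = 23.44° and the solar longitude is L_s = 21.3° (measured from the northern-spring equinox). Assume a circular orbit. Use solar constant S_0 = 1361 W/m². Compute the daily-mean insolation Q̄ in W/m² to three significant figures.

Q̄ ≈ 242 W/m²

Solar declination: sin δ = sin ε · sin L_s = sin 23.44° × sin 21.3° = 0.14450, so δ = +8.308°.
cos h₀ = −tan(+71.5°) tan(+8.308°) = -0.4364, h₀ = 2.0224 rad.
Bracket: h₀ sin ϕ sin δ + cos ϕ cos δ sin h₀ = 2.0224×0.94832×0.14450 + 0.31730×0.98951×0.89973 = 0.277134 + 0.282490 = 0.559624.
Q̄ = (S_0/π) × [bracket] = (1361/π) × 0.559624 = 242.4 W/m².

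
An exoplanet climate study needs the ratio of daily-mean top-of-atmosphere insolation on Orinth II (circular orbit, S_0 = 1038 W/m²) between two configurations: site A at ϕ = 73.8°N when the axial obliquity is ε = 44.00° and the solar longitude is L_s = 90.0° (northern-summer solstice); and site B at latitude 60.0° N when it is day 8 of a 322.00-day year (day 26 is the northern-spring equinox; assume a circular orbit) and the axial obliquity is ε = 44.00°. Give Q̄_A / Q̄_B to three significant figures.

Q̄_A / Q̄_B ≈ 10.2

— Configuration A (ϕ=+73.8°):
Solar declination: sin δ = sin ε · sin L_s = sin 44.00° × sin 90.0° = 0.69466, so δ = +44.000°.
cos h₀ = −tan(+73.8°) tan(+44.000°) = -3.3239 ≤ −1 ⇒ polar day, h₀ = π.
Bracket: h₀ sin ϕ sin δ + cos ϕ cos δ sin h₀ = 3.1416×0.96029×0.69466 + 0.27899×0.71934×0.00000 = 2.095683 + 0.000000 = 2.095683.
Q̄ = (S_0/π) × [bracket] = (1038/π) × 2.095683 = 692.43 W/m².
— Configuration B (ϕ=+60.0°):
Solar longitude: L_s = 360° × (8 − 26)/322.00 = -20.124°, i.e. -20.124° + 360° = 339.876°.
sin δ = sin 44.00° × sin 339.876° = -0.23900, so δ = -13.828°.
cos h₀ = −tan(+60.0°) tan(-13.828°) = 0.4263, h₀ = 1.1304 rad.
Bracket: h₀ sin ϕ sin δ + cos ϕ cos δ sin h₀ = 1.1304×0.86603×-0.23900 + 0.50000×0.97102×0.90457 = -0.233972 + 0.439178 = 0.205206.
Q̄ = (S_0/π) × [bracket] = (1038/π) × 0.205206 = 67.801 W/m².
Ratio Q̄_A / Q̄_B = 692.43 / 67.801 = 10.21.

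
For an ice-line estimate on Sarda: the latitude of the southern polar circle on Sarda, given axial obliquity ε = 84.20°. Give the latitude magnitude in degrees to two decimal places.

The polar circle is the lowest latitude that experiences at least one full rotation of continuous darkness at the northern-summer solstice; it lies at |φ| = 90° − ε = 90° − 84.20° = 5.80°.

5.80°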